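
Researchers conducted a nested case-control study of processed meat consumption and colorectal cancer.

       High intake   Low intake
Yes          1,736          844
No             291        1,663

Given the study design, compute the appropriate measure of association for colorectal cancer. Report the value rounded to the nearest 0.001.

11.755

Reading the table with exposure as columns: a = 1736 (High intake, case), b = 291 (High intake, non-case), c = 844 (Low intake, case), d = 1663.
This is a nested case-control study: participants were sampled on outcome status, so risks in the source population cannot be estimated directly — relative risk is not valid here. The odds ratio is the appropriate measure.
OR = (a·d)/(b·c) = (1736 × 1663) / (291 × 844) = 2886968 / 245604 = 11.75456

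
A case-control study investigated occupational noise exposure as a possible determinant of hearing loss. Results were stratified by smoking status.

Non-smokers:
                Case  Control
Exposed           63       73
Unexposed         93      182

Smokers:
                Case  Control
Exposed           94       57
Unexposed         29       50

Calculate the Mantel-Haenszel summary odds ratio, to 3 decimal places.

2.039

OR_MH = Σ(aᵢdᵢ/nᵢ) / Σ(bᵢcᵢ/nᵢ), where nᵢ is the stratum total.
Stratum 1 (Non-smokers): n = 411; a·d/n = 63·182/411 = 27.8978; b·c/n = 73·93/411 = 16.5182
Stratum 2 (Smokers): n = 230; a·d/n = 94·50/230 = 20.4348; b·c/n = 57·29/230 = 7.1870
OR_MH = (27.8978 + 20.4348) / (16.5182 + 7.1870) = 48.3326 / 23.7052 = 2.03890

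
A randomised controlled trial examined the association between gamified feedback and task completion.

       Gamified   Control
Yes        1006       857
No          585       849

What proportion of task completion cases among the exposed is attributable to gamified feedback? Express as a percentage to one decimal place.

20.6

Reading the table with exposure as columns: a = 1006 (Gamified, case), b = 585 (Gamified, non-case), c = 857 (Control, case), d = 849.
Risk in exposed = 1006/1591 = 0.63231; risk in unexposed = 857/1706 = 0.50234.
RR = 0.63231/0.50234 = 1.25871
AR% = (RR − 1)/RR × 100 = (1.25871 − 1)/1.25871 × 100 = 20.5536%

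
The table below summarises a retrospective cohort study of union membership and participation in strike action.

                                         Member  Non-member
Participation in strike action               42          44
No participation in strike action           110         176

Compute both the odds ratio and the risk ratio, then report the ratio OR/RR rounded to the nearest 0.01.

Reading the table with exposure as columns: a = 42 (Member, case), b = 110 (Member, non-case), c = 44 (Non-member, case), d = 176.
OR = (42·176)/(110·44) = 7392/4840 = 1.52727
Risk in exposed = 42/152 = 0.27632; risk in unexposed = 44/220 = 0.20000; RR = 1.38158
OR/RR = 1.52727 / 1.38158 = 1.10545
The outcome is not rare, so the OR lies further from 1 than the RR.

1.11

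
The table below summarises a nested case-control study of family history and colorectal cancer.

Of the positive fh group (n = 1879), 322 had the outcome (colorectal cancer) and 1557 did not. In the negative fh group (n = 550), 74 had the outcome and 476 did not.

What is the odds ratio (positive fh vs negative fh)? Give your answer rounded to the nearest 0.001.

1.330

From the description: a = 322, b = 1557, c = 74, d = 476.
OR = (a·d)/(b·c) = (322 × 476) / (1557 × 74) = 153272 / 115218 = 1.33028
The odds of colorectal cancer are about 1.33 times as high in the positive fh group.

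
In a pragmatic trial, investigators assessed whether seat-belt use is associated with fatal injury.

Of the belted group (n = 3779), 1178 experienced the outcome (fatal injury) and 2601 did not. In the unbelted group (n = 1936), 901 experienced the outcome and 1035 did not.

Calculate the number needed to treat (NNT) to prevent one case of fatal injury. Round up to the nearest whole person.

Risk in treated group = 1178/3779 = 0.31172; risk in control = 901/1936 = 0.46539.
Absolute risk reduction = 0.46539 − 0.31172 = 0.15367
NNT = 1 / ARR = 1 / 0.15367 = 6.507 → round up → 7

7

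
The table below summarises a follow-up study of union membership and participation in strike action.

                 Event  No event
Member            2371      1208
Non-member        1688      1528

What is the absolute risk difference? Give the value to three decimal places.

Cells: a = 2371, b = 1208, c = 1688, d = 1528.
Risk in exposed = 2371/3579 = 0.662476; risk in unexposed = 1688/3216 = 0.524876.
Risk difference = 0.662476 − 0.524876 = 0.137600

0.138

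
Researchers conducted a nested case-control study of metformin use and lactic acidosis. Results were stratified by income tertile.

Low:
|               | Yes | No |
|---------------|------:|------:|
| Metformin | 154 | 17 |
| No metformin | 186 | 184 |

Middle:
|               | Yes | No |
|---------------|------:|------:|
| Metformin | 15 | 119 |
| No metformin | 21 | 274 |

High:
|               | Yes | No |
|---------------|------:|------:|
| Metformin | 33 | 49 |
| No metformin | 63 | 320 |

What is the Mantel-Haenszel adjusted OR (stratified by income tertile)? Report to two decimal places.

OR_MH = Σ(aᵢdᵢ/nᵢ) / Σ(bᵢcᵢ/nᵢ), where nᵢ is the stratum total.
Stratum 1 (Low): n = 541; a·d/n = 154·184/541 = 52.3771; b·c/n = 17·186/541 = 5.8447
Stratum 2 (Middle): n = 429; a·d/n = 15·274/429 = 9.5804; b·c/n = 119·21/429 = 5.8252
Stratum 3 (High): n = 465; a·d/n = 33·320/465 = 22.7097; b·c/n = 49·63/465 = 6.6387
OR_MH = (52.3771 + 9.5804 + 22.7097) / (5.8447 + 5.8252 + 6.6387) = 84.6672 / 18.3086 = 4.62444

4.62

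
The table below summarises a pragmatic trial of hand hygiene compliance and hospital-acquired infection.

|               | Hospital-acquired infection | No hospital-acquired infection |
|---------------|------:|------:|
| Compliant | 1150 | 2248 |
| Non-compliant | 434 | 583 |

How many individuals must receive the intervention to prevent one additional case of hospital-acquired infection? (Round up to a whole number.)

Risk in treated group = 1150/3398 = 0.33843; risk in control = 434/1017 = 0.42675.
Absolute risk reduction = 0.42675 − 0.33843 = 0.08831
NNT = 1 / ARR = 1 / 0.08831 = 11.324 → round up → 12

12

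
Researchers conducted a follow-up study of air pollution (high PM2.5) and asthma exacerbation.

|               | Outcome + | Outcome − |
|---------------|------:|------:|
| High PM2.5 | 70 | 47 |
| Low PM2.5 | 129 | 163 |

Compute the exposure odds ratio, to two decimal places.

Cells: a = 70, b = 47, c = 129, d = 163.
OR = (a·d)/(b·c) = (70 × 163) / (47 × 129) = 11410 / 6063 = 1.88191
The odds of asthma exacerbation are about 1.88 times as high in the high pm2.5 group.

1.88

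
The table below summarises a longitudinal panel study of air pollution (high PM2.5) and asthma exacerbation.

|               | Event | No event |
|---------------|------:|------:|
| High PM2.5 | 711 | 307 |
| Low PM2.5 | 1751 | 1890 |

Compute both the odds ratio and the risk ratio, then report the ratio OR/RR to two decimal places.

1.72

Cells: a = 711, b = 307, c = 1751, d = 1890.
OR = (711·1890)/(307·1751) = 1343790/537557 = 2.49981
Risk in exposed = 711/1018 = 0.69843; risk in unexposed = 1751/3641 = 0.48091; RR = 1.45230
OR/RR = 2.49981 / 1.45230 = 1.72128
The outcome is not rare, so the OR lies further from 1 than the RR.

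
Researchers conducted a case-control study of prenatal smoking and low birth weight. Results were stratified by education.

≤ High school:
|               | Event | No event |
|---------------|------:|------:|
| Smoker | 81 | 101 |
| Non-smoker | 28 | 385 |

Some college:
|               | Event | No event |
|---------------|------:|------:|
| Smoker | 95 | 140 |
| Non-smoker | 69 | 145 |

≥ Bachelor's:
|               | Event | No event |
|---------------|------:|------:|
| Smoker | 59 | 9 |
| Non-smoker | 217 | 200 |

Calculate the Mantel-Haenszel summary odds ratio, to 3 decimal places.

3.546

OR_MH = Σ(aᵢdᵢ/nᵢ) / Σ(bᵢcᵢ/nᵢ), where nᵢ is the stratum total.
Stratum 1 (≤ High school): n = 595; a·d/n = 81·385/595 = 52.4118; b·c/n = 101·28/595 = 4.7529
Stratum 2 (Some college): n = 449; a·d/n = 95·145/449 = 30.6793; b·c/n = 140·69/449 = 21.5145
Stratum 3 (≥ Bachelor's): n = 485; a·d/n = 59·200/485 = 24.3299; b·c/n = 9·217/485 = 4.0268
OR_MH = (52.4118 + 30.6793 + 24.3299) / (4.7529 + 21.5145 + 4.0268) = 107.4209 / 30.2942 = 3.54592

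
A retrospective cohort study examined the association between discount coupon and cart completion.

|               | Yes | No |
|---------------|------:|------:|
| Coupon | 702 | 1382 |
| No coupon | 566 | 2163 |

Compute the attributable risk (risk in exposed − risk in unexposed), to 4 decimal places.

0.1295

Cells: a = 702, b = 1382, c = 566, d = 2163.
Risk in exposed = 702/2084 = 0.336852; risk in unexposed = 566/2729 = 0.207402.
Risk difference = 0.336852 − 0.207402 = 0.129450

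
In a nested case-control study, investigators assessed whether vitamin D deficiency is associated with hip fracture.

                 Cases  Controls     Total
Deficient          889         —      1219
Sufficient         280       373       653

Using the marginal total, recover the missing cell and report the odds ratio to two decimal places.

The missing cell is in the exposed row: 1219 − 889 = 330.
So a = 889, b = 330, c = 280, d = 373.
OR = (a·d)/(b·c) = (889 × 373) / (330 × 280) = 331597 / 92400 = 3.58871

3.59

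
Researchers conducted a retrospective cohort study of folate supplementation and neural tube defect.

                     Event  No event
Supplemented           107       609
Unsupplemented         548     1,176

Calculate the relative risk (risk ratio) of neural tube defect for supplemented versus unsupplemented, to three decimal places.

Cells: a = 107, b = 609, c = 548, d = 1176.
Risk in exposed = 107/716 = 0.14944; risk in unexposed = 548/1724 = 0.31787.
RR = 0.14944 / 0.31787 = 0.47014
The risk is 53% lower among the exposed than among the unexposed.

0.470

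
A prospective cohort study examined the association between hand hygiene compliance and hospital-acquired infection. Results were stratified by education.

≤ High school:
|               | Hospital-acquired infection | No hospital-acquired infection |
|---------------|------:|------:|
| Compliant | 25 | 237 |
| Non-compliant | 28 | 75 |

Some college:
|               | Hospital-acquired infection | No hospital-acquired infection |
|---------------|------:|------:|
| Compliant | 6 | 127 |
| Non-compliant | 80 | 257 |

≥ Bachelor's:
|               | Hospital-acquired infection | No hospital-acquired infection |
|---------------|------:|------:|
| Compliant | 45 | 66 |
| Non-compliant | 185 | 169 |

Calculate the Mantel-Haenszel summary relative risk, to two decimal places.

0.52

RR_MH = Σ(aᵢ·n₀ᵢ/nᵢ) / Σ(cᵢ·n₁ᵢ/nᵢ), with n₁ᵢ = aᵢ+bᵢ (exposed), n₀ᵢ = cᵢ+dᵢ (unexposed), nᵢ = n₁ᵢ+n₀ᵢ.
Stratum 1 (≤ High school): n₁ = 262, n₀ = 103, n = 365; a·n₀/n = 25·103/365 = 7.0548; c·n₁/n = 28·262/365 = 20.0986
Stratum 2 (Some college): n₁ = 133, n₀ = 337, n = 470; a·n₀/n = 6·337/470 = 4.3021; c·n₁/n = 80·133/470 = 22.6383
Stratum 3 (≥ Bachelor's): n₁ = 111, n₀ = 354, n = 465; a·n₀/n = 45·354/465 = 34.2581; c·n₁/n = 185·111/465 = 44.1613
RR_MH = (7.0548 + 4.3021 + 34.2581) / (20.0986 + 22.6383 + 44.1613) = 45.6150 / 86.8982 = 0.52492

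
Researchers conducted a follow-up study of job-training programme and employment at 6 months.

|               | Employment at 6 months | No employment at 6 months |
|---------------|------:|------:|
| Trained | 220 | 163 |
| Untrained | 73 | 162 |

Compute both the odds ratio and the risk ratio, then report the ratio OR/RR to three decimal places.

Cells: a = 220, b = 163, c = 73, d = 162.
OR = (220·162)/(163·73) = 35640/11899 = 2.99521
Risk in exposed = 220/383 = 0.57441; risk in unexposed = 73/235 = 0.31064; RR = 1.84914
OR/RR = 2.99521 / 1.84914 = 1.61979
The outcome is not rare, so the OR lies further from 1 than the RR.

1.620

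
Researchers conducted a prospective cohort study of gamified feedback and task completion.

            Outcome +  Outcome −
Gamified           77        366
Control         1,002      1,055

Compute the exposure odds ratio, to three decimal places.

0.222

Cells: a = 77, b = 366, c = 1002, d = 1055.
OR = (a·d)/(b·c) = (77 × 1055) / (366 × 1002) = 81235 / 366732 = 0.22151
Exposure is associated with lower odds of task completion (OR = 0.22 < 1).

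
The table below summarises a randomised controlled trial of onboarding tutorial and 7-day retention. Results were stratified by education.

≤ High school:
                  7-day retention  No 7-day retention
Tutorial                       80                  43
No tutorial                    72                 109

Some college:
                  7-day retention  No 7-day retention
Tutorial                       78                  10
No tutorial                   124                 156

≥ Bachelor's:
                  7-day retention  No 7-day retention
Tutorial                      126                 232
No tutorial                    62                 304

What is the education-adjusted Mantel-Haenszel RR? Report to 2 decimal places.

1.91

RR_MH = Σ(aᵢ·n₀ᵢ/nᵢ) / Σ(cᵢ·n₁ᵢ/nᵢ), with n₁ᵢ = aᵢ+bᵢ (exposed), n₀ᵢ = cᵢ+dᵢ (unexposed), nᵢ = n₁ᵢ+n₀ᵢ.
Stratum 1 (≤ High school): n₁ = 123, n₀ = 181, n = 304; a·n₀/n = 80·181/304 = 47.6316; c·n₁/n = 72·123/304 = 29.1316
Stratum 2 (Some college): n₁ = 88, n₀ = 280, n = 368; a·n₀/n = 78·280/368 = 59.3478; c·n₁/n = 124·88/368 = 29.6522
Stratum 3 (≥ Bachelor's): n₁ = 358, n₀ = 366, n = 724; a·n₀/n = 126·366/724 = 63.6961; c·n₁/n = 62·358/724 = 30.6575
RR_MH = (47.6316 + 59.3478 + 63.6961) / (29.1316 + 29.6522 + 30.6575) = 170.6755 / 89.4412 = 1.90824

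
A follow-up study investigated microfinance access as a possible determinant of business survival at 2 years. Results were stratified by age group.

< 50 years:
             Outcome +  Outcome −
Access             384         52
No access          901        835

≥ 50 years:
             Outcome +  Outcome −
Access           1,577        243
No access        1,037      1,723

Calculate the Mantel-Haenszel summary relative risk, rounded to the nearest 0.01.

RR_MH = Σ(aᵢ·n₀ᵢ/nᵢ) / Σ(cᵢ·n₁ᵢ/nᵢ), with n₁ᵢ = aᵢ+bᵢ (exposed), n₀ᵢ = cᵢ+dᵢ (unexposed), nᵢ = n₁ᵢ+n₀ᵢ.
Stratum 1 (< 50 years): n₁ = 436, n₀ = 1736, n = 2172; a·n₀/n = 384·1736/2172 = 306.9171; c·n₁/n = 901·436/2172 = 180.8637
Stratum 2 (≥ 50 years): n₁ = 1820, n₀ = 2760, n = 4580; a·n₀/n = 1577·2760/4580 = 950.3319; c·n₁/n = 1037·1820/4580 = 412.0830
RR_MH = (306.9171 + 950.3319) / (180.8637 + 412.0830) = 1257.2490 / 592.9467 = 2.12034

2.12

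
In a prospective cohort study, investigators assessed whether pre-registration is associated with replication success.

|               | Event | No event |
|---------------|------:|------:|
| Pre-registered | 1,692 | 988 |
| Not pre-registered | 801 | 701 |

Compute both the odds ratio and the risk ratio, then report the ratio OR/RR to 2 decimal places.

Cells: a = 1692, b = 988, c = 801, d = 701.
OR = (1692·701)/(988·801) = 1186092/791388 = 1.49875
Risk in exposed = 1692/2680 = 0.63134; risk in unexposed = 801/1502 = 0.53329; RR = 1.18387
OR/RR = 1.49875 / 1.18387 = 1.26598
The outcome is not rare, so the OR lies further from 1 than the RR.

1.27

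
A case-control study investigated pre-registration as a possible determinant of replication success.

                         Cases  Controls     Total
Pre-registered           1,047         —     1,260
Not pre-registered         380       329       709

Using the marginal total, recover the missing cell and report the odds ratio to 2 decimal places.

The missing cell is in the exposed row: 1260 − 1047 = 213.
So a = 1047, b = 213, c = 380, d = 329.
OR = (a·d)/(b·c) = (1047 × 329) / (213 × 380) = 344463 / 80940 = 4.25578

4.26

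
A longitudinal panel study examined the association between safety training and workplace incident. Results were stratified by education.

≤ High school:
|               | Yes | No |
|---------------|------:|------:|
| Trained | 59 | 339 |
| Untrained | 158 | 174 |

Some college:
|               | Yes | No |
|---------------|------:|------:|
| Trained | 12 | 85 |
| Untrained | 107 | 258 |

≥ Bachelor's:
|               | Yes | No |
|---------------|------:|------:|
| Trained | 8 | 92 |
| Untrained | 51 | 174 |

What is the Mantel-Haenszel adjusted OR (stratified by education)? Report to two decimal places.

0.23

OR_MH = Σ(aᵢdᵢ/nᵢ) / Σ(bᵢcᵢ/nᵢ), where nᵢ is the stratum total.
Stratum 1 (≤ High school): n = 730; a·d/n = 59·174/730 = 14.0630; b·c/n = 339·158/730 = 73.3726
Stratum 2 (Some college): n = 462; a·d/n = 12·258/462 = 6.7013; b·c/n = 85·107/462 = 19.6861
Stratum 3 (≥ Bachelor's): n = 325; a·d/n = 8·174/325 = 4.2831; b·c/n = 92·51/325 = 14.4369
OR_MH = (14.0630 + 6.7013 + 4.2831) / (73.3726 + 19.6861 + 14.4369) = 25.0474 / 107.4957 = 0.23301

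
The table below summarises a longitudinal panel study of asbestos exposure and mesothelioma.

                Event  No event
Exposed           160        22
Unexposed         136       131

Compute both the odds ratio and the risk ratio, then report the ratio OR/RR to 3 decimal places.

Cells: a = 160, b = 22, c = 136, d = 131.
OR = (160·131)/(22·136) = 20960/2992 = 7.00535
Risk in exposed = 160/182 = 0.87912; risk in unexposed = 136/267 = 0.50936; RR = 1.72592
OR/RR = 7.00535 / 1.72592 = 4.05890
The outcome is not rare, so the OR lies further from 1 than the RR.

4.059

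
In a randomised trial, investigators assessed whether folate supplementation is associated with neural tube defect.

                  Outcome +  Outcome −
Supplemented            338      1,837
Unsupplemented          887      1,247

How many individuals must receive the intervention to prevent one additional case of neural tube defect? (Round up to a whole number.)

Risk in treated group = 338/2175 = 0.15540; risk in control = 887/2134 = 0.41565.
Absolute risk reduction = 0.41565 − 0.15540 = 0.26025
NNT = 1 / ARR = 1 / 0.26025 = 3.842 → round up → 4

4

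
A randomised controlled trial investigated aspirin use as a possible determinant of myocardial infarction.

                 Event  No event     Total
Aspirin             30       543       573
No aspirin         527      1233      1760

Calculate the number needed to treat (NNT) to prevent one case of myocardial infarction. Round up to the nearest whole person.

5

Risk in treated group = 30/573 = 0.05236; risk in control = 527/1760 = 0.29943.
Absolute risk reduction = 0.29943 − 0.05236 = 0.24708
NNT = 1 / ARR = 1 / 0.24708 = 4.047 → round up → 5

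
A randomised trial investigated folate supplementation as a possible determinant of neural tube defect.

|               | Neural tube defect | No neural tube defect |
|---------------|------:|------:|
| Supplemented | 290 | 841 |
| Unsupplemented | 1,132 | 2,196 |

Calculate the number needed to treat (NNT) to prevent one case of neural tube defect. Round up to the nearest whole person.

12

Risk in treated group = 290/1131 = 0.25641; risk in control = 1132/3328 = 0.34014.
Absolute risk reduction = 0.34014 − 0.25641 = 0.08373
NNT = 1 / ARR = 1 / 0.08373 = 11.943 → round up → 12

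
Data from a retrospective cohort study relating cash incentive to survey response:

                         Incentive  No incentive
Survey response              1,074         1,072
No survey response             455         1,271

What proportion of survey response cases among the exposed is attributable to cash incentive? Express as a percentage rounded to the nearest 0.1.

34.9

Reading the table with exposure as columns: a = 1074 (Incentive, case), b = 455 (Incentive, non-case), c = 1072 (No incentive, case), d = 1271.
Risk in exposed = 1074/1529 = 0.70242; risk in unexposed = 1072/2343 = 0.45753.
RR = 0.70242/0.45753 = 1.53523
AR% = (RR − 1)/RR × 100 = (1.53523 − 1)/1.53523 × 100 = 34.8633%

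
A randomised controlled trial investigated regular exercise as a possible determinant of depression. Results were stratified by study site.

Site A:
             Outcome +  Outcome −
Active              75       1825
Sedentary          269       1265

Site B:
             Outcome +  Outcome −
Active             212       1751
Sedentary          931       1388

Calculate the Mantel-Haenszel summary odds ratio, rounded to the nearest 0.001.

OR_MH = Σ(aᵢdᵢ/nᵢ) / Σ(bᵢcᵢ/nᵢ), where nᵢ is the stratum total.
Stratum 1 (Site A): n = 3434; a·d/n = 75·1265/3434 = 27.6281; b·c/n = 1825·269/3434 = 142.9601
Stratum 2 (Site B): n = 4282; a·d/n = 212·1388/4282 = 68.7193; b·c/n = 1751·931/4282 = 380.7055
OR_MH = (27.6281 + 68.7193) / (142.9601 + 380.7055) = 96.3474 / 523.6656 = 0.18399

0.184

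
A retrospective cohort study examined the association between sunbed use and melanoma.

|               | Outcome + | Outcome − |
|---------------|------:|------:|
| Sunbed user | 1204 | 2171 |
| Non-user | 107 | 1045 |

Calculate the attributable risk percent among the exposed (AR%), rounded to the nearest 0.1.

Cells: a = 1204, b = 2171, c = 107, d = 1045.
Risk in exposed = 1204/3375 = 0.35674; risk in unexposed = 107/1152 = 0.09288.
RR = 0.35674/0.09288 = 3.84080
AR% = (RR − 1)/RR × 100 = (3.84080 − 1)/3.84080 × 100 = 73.9637%

74.0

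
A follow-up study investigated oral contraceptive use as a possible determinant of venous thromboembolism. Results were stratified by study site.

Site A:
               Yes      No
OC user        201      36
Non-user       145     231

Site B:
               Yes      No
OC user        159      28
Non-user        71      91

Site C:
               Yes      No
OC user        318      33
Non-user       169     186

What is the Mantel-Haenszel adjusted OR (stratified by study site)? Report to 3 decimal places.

OR_MH = Σ(aᵢdᵢ/nᵢ) / Σ(bᵢcᵢ/nᵢ), where nᵢ is the stratum total.
Stratum 1 (Site A): n = 613; a·d/n = 201·231/613 = 75.7439; b·c/n = 36·145/613 = 8.5155
Stratum 2 (Site B): n = 349; a·d/n = 159·91/349 = 41.4585; b·c/n = 28·71/349 = 5.6963
Stratum 3 (Site C): n = 706; a·d/n = 318·186/706 = 83.7790; b·c/n = 33·169/706 = 7.8994
OR_MH = (75.7439 + 41.4585 + 83.7790) / (8.5155 + 5.6963 + 7.8994) = 200.9814 / 22.1112 = 9.08957

9.090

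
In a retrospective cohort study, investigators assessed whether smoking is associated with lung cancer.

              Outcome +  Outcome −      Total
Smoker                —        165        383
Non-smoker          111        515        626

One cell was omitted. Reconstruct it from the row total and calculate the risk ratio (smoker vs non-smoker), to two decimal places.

3.21

The missing cell is in the exposed row: 383 − 165 = 218.
So a = 218, b = 165, c = 111, d = 515.
RR = [a/(a+b)] / [c/(c+d)] = (218/383) / (111/626) = 0.56919/0.17732 = 3.21003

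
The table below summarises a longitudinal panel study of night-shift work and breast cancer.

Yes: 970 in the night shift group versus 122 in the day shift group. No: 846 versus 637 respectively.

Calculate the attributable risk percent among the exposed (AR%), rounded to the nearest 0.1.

From the description: a = 970, b = 846, c = 122, d = 637.
Risk in exposed = 970/1816 = 0.53414; risk in unexposed = 122/759 = 0.16074.
RR = 0.53414/0.16074 = 3.32306
AR% = (RR − 1)/RR × 100 = (3.32306 − 1)/3.32306 × 100 = 69.9072%

69.9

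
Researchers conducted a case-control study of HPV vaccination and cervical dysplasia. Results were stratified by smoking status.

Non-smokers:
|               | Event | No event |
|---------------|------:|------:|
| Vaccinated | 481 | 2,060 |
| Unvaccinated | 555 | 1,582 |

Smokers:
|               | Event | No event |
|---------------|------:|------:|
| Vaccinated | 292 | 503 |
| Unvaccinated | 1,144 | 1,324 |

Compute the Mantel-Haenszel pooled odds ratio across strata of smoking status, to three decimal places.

OR_MH = Σ(aᵢdᵢ/nᵢ) / Σ(bᵢcᵢ/nᵢ), where nᵢ is the stratum total.
Stratum 1 (Non-smokers): n = 4678; a·d/n = 481·1582/4678 = 162.6640; b·c/n = 2060·555/4678 = 244.3993
Stratum 2 (Smokers): n = 3263; a·d/n = 292·1324/3263 = 118.4824; b·c/n = 503·1144/3263 = 176.3506
OR_MH = (162.6640 + 118.4824) / (244.3993 + 176.3506) = 281.1463 / 420.7499 = 0.66820

0.668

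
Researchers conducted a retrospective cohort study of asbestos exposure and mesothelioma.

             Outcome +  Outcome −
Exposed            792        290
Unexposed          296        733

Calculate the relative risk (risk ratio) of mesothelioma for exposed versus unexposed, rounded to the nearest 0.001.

2.545

Cells: a = 792, b = 290, c = 296, d = 733.
Risk in exposed = 792/1082 = 0.73198; risk in unexposed = 296/1029 = 0.28766.
RR = 0.73198 / 0.28766 = 2.54461
The risk among the exposed is 2.54 times that among the unexposed.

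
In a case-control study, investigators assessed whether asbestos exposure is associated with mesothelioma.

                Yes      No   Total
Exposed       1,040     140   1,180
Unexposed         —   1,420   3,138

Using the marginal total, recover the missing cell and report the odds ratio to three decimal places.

The missing cell is in the unexposed row: 3138 − 1420 = 1718.
So a = 1040, b = 140, c = 1718, d = 1420.
OR = (a·d)/(b·c) = (1040 × 1420) / (140 × 1718) = 1476800 / 240520 = 6.14003

6.140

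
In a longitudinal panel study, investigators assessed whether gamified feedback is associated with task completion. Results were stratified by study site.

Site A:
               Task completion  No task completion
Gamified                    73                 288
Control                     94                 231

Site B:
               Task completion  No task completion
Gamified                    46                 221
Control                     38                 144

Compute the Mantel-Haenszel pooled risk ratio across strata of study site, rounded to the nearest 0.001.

RR_MH = Σ(aᵢ·n₀ᵢ/nᵢ) / Σ(cᵢ·n₁ᵢ/nᵢ), with n₁ᵢ = aᵢ+bᵢ (exposed), n₀ᵢ = cᵢ+dᵢ (unexposed), nᵢ = n₁ᵢ+n₀ᵢ.
Stratum 1 (Site A): n₁ = 361, n₀ = 325, n = 686; a·n₀/n = 73·325/686 = 34.5845; c·n₁/n = 94·361/686 = 49.4665
Stratum 2 (Site B): n₁ = 267, n₀ = 182, n = 449; a·n₀/n = 46·182/449 = 18.6459; c·n₁/n = 38·267/449 = 22.5969
RR_MH = (34.5845 + 18.6459) / (49.4665 + 22.5969) = 53.2304 / 72.0634 = 0.73866

0.739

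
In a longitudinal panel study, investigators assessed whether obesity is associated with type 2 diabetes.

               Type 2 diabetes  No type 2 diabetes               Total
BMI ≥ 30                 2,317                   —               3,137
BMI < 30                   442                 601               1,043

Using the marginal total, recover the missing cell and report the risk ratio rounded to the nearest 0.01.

1.74

The missing cell is in the exposed row: 3137 − 2317 = 820.
So a = 2317, b = 820, c = 442, d = 601.
RR = [a/(a+b)] / [c/(c+d)] = (2317/3137) / (442/1043) = 0.73860/0.42378 = 1.74290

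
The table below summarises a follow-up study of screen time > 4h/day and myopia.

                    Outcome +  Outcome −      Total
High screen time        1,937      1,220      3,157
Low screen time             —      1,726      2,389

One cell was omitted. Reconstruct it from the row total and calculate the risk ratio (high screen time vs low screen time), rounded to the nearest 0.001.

The missing cell is in the unexposed row: 2389 − 1726 = 663.
So a = 1937, b = 1220, c = 663, d = 1726.
RR = [a/(a+b)] / [c/(c+d)] = (1937/3157) / (663/2389) = 0.61356/0.27752 = 2.21084

2.211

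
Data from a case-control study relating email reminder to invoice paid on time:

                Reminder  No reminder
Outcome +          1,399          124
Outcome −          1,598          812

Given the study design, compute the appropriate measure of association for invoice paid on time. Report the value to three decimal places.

5.733

Reading the table with exposure as columns: a = 1399 (Reminder, case), b = 1598 (Reminder, non-case), c = 124 (No reminder, case), d = 812.
This is a case-control study: participants were sampled on outcome status, so risks in the source population cannot be estimated directly — relative risk is not valid here. The odds ratio is the appropriate measure.
OR = (a·d)/(b·c) = (1399 × 812) / (1598 × 124) = 1135988 / 198152 = 5.73291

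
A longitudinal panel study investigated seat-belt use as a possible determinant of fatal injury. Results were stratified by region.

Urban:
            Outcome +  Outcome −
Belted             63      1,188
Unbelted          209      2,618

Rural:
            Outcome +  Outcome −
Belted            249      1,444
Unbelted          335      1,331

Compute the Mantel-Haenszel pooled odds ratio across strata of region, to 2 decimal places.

OR_MH = Σ(aᵢdᵢ/nᵢ) / Σ(bᵢcᵢ/nᵢ), where nᵢ is the stratum total.
Stratum 1 (Urban): n = 4078; a·d/n = 63·2618/4078 = 40.4448; b·c/n = 1188·209/4078 = 60.8857
Stratum 2 (Rural): n = 3359; a·d/n = 249·1331/3359 = 98.6660; b·c/n = 1444·335/3359 = 144.0131
OR_MH = (40.4448 + 98.6660) / (60.8857 + 144.0131) = 139.1108 / 204.8988 = 0.67892

0.68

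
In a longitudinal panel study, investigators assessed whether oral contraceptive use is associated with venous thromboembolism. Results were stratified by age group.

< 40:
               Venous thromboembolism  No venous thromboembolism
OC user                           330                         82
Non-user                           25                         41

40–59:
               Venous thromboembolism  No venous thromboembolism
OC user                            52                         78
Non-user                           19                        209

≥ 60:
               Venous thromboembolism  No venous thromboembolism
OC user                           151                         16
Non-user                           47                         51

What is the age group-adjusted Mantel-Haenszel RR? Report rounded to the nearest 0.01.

2.32

RR_MH = Σ(aᵢ·n₀ᵢ/nᵢ) / Σ(cᵢ·n₁ᵢ/nᵢ), with n₁ᵢ = aᵢ+bᵢ (exposed), n₀ᵢ = cᵢ+dᵢ (unexposed), nᵢ = n₁ᵢ+n₀ᵢ.
Stratum 1 (< 40): n₁ = 412, n₀ = 66, n = 478; a·n₀/n = 330·66/478 = 45.5649; c·n₁/n = 25·412/478 = 21.5481
Stratum 2 (40–59): n₁ = 130, n₀ = 228, n = 358; a·n₀/n = 52·228/358 = 33.1173; c·n₁/n = 19·130/358 = 6.8994
Stratum 3 (≥ 60): n₁ = 167, n₀ = 98, n = 265; a·n₀/n = 151·98/265 = 55.8415; c·n₁/n = 47·167/265 = 29.6189
RR_MH = (45.5649 + 33.1173 + 55.8415) / (21.5481 + 6.8994 + 29.6189) = 134.5237 / 58.0664 = 2.31672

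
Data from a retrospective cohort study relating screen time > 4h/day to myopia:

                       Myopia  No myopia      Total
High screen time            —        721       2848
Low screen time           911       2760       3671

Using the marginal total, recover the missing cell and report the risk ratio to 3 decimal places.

3.009

The missing cell is in the exposed row: 2848 − 721 = 2127.
So a = 2127, b = 721, c = 911, d = 2760.
RR = [a/(a+b)] / [c/(c+d)] = (2127/2848) / (911/3671) = 0.74684/0.24816 = 3.00949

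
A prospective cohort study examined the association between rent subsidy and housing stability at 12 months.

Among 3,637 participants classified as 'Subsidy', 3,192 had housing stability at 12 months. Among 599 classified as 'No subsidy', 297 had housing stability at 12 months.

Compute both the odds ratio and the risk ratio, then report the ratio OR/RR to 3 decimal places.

4.121

From the description: a = 3192, b = 445, c = 297, d = 302.
OR = (3192·302)/(445·297) = 963984/132165 = 7.29379
Risk in exposed = 3192/3637 = 0.87765; risk in unexposed = 297/599 = 0.49583; RR = 1.77007
OR/RR = 7.29379 / 1.77007 = 4.12063
The outcome is not rare, so the OR lies further from 1 than the RR.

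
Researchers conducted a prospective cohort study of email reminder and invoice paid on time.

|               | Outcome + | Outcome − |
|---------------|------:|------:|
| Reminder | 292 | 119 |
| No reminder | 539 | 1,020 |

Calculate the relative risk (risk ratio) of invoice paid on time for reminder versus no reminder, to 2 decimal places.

Cells: a = 292, b = 119, c = 539, d = 1020.
Risk in exposed = 292/411 = 0.71046; risk in unexposed = 539/1559 = 0.34573.
RR = 0.71046 / 0.34573 = 2.05494
The risk among the exposed is 2.05 times that among the unexposed.

2.05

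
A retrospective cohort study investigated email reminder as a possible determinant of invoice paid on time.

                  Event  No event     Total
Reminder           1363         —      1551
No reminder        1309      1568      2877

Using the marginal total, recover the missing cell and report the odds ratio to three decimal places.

The missing cell is in the exposed row: 1551 − 1363 = 188.
So a = 1363, b = 188, c = 1309, d = 1568.
OR = (a·d)/(b·c) = (1363 × 1568) / (188 × 1309) = 2137184 / 246092 = 8.68449

8.684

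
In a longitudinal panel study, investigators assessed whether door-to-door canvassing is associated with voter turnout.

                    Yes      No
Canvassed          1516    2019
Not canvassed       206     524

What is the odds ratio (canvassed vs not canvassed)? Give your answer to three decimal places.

1.910

Cells: a = 1516, b = 2019, c = 206, d = 524.
OR = (a·d)/(b·c) = (1516 × 524) / (2019 × 206) = 794384 / 415914 = 1.90997
The odds of voter turnout are about 1.91 times as high in the canvassed group.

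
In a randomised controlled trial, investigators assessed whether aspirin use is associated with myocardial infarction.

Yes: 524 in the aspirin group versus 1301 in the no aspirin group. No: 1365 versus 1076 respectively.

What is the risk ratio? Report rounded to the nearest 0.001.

0.507

From the description: a = 524, b = 1365, c = 1301, d = 1076.
Risk in exposed = 524/1889 = 0.27740; risk in unexposed = 1301/2377 = 0.54733.
RR = 0.27740 / 0.54733 = 0.50682
The risk is 49% lower among the exposed than among the unexposed.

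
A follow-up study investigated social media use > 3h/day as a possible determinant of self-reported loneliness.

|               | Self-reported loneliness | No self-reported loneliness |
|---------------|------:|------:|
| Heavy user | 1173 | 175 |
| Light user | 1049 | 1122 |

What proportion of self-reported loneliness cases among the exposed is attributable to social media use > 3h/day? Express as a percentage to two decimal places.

Cells: a = 1173, b = 175, c = 1049, d = 1122.
Risk in exposed = 1173/1348 = 0.87018; risk in unexposed = 1049/2171 = 0.48319.
RR = 0.87018/0.48319 = 1.80091
AR% = (RR − 1)/RR × 100 = (1.80091 − 1)/1.80091 × 100 = 44.4726%

44.47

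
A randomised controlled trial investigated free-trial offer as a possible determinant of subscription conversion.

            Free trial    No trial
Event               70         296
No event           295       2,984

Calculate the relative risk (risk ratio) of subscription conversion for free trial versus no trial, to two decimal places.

Reading the table with exposure as columns: a = 70 (Free trial, case), b = 295 (Free trial, non-case), c = 296 (No trial, case), d = 2984.
Risk in exposed = 70/365 = 0.19178; risk in unexposed = 296/3280 = 0.09024.
RR = 0.19178 / 0.09024 = 2.12514
The risk among the exposed is 2.13 times that among the unexposed.

2.13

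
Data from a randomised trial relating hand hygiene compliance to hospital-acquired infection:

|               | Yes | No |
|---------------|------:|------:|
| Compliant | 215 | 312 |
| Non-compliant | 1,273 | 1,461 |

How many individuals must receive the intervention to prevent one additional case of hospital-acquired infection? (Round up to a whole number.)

Risk in treated group = 215/527 = 0.40797; risk in control = 1273/2734 = 0.46562.
Absolute risk reduction = 0.46562 − 0.40797 = 0.05765
NNT = 1 / ARR = 1 / 0.05765 = 17.347 → round up → 18

18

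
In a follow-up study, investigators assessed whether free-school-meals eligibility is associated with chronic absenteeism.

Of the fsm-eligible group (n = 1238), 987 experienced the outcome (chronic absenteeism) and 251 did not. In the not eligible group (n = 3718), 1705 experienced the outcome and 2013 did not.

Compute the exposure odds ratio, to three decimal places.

From the description: a = 987, b = 251, c = 1705, d = 2013.
OR = (a·d)/(b·c) = (987 × 2013) / (251 × 1705) = 1986831 / 427955 = 4.64262
The odds of chronic absenteeism are about 4.64 times as high in the fsm-eligible group.

4.643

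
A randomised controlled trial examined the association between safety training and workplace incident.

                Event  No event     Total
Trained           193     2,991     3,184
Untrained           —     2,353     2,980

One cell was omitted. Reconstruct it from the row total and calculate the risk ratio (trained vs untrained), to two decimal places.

0.29

The missing cell is in the unexposed row: 2980 − 2353 = 627.
So a = 193, b = 2991, c = 627, d = 2353.
RR = [a/(a+b)] / [c/(c+d)] = (193/3184) / (627/2980) = 0.06062/0.21040 = 0.28809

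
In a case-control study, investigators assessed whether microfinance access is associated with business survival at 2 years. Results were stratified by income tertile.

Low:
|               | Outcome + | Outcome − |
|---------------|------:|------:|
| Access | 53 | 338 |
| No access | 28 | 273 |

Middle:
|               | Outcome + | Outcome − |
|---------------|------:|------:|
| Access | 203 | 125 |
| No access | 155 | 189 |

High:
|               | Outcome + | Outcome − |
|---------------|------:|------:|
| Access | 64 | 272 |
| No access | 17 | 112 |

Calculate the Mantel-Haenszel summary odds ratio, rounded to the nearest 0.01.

OR_MH = Σ(aᵢdᵢ/nᵢ) / Σ(bᵢcᵢ/nᵢ), where nᵢ is the stratum total.
Stratum 1 (Low): n = 692; a·d/n = 53·273/692 = 20.9090; b·c/n = 338·28/692 = 13.6763
Stratum 2 (Middle): n = 672; a·d/n = 203·189/672 = 57.0938; b·c/n = 125·155/672 = 28.8318
Stratum 3 (High): n = 465; a·d/n = 64·112/465 = 15.4151; b·c/n = 272·17/465 = 9.9441
OR_MH = (20.9090 + 57.0938 + 15.4151) / (13.6763 + 28.8318 + 9.9441) = 93.4178 / 52.4522 = 1.78101

1.78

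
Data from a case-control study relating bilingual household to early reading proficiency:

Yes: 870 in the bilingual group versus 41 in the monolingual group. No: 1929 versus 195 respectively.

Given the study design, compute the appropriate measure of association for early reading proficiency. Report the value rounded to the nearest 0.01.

From the description: a = 870, b = 1929, c = 41, d = 195.
This is a case-control study: participants were sampled on outcome status, so risks in the source population cannot be estimated directly — relative risk is not valid here. The odds ratio is the appropriate measure.
OR = (a·d)/(b·c) = (870 × 195) / (1929 × 41) = 169650 / 79089 = 2.14505

2.15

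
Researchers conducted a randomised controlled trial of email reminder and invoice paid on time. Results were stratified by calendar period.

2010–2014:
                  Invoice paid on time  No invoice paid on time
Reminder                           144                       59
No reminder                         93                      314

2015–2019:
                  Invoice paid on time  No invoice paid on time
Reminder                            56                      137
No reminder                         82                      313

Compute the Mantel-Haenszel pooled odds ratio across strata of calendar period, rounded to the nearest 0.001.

OR_MH = Σ(aᵢdᵢ/nᵢ) / Σ(bᵢcᵢ/nᵢ), where nᵢ is the stratum total.
Stratum 1 (2010–2014): n = 610; a·d/n = 144·314/610 = 74.1246; b·c/n = 59·93/610 = 8.9951
Stratum 2 (2015–2019): n = 588; a·d/n = 56·313/588 = 29.8095; b·c/n = 137·82/588 = 19.1054
OR_MH = (74.1246 + 29.8095) / (8.9951 + 19.1054) = 103.9341 / 28.1005 = 3.69865

3.699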